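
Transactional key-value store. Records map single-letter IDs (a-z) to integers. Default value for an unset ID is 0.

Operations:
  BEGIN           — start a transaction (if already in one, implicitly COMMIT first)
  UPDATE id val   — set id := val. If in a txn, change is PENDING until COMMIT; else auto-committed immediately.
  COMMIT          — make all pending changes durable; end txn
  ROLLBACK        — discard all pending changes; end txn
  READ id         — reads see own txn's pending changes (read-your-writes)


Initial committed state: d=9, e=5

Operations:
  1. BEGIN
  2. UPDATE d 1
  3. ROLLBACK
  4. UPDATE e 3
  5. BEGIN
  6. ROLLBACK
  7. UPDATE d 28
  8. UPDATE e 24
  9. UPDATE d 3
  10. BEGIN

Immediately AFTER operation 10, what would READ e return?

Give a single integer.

Initial committed: {d=9, e=5}
Op 1: BEGIN: in_txn=True, pending={}
Op 2: UPDATE d=1 (pending; pending now {d=1})
Op 3: ROLLBACK: discarded pending ['d']; in_txn=False
Op 4: UPDATE e=3 (auto-commit; committed e=3)
Op 5: BEGIN: in_txn=True, pending={}
Op 6: ROLLBACK: discarded pending []; in_txn=False
Op 7: UPDATE d=28 (auto-commit; committed d=28)
Op 8: UPDATE e=24 (auto-commit; committed e=24)
Op 9: UPDATE d=3 (auto-commit; committed d=3)
Op 10: BEGIN: in_txn=True, pending={}
After op 10: visible(e) = 24 (pending={}, committed={d=3, e=24})

Answer: 24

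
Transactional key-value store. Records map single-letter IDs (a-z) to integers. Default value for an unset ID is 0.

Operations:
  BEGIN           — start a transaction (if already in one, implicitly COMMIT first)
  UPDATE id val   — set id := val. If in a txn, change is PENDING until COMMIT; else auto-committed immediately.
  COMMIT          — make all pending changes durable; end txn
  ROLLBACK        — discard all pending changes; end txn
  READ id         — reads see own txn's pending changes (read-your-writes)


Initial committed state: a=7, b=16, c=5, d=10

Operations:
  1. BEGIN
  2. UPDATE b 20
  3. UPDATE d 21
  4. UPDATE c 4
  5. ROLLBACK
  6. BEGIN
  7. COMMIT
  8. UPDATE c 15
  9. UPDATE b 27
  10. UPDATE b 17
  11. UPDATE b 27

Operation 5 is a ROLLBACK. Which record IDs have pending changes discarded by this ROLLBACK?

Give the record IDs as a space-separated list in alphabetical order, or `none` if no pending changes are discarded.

Initial committed: {a=7, b=16, c=5, d=10}
Op 1: BEGIN: in_txn=True, pending={}
Op 2: UPDATE b=20 (pending; pending now {b=20})
Op 3: UPDATE d=21 (pending; pending now {b=20, d=21})
Op 4: UPDATE c=4 (pending; pending now {b=20, c=4, d=21})
Op 5: ROLLBACK: discarded pending ['b', 'c', 'd']; in_txn=False
Op 6: BEGIN: in_txn=True, pending={}
Op 7: COMMIT: merged [] into committed; committed now {a=7, b=16, c=5, d=10}
Op 8: UPDATE c=15 (auto-commit; committed c=15)
Op 9: UPDATE b=27 (auto-commit; committed b=27)
Op 10: UPDATE b=17 (auto-commit; committed b=17)
Op 11: UPDATE b=27 (auto-commit; committed b=27)
ROLLBACK at op 5 discards: ['b', 'c', 'd']

Answer: b c d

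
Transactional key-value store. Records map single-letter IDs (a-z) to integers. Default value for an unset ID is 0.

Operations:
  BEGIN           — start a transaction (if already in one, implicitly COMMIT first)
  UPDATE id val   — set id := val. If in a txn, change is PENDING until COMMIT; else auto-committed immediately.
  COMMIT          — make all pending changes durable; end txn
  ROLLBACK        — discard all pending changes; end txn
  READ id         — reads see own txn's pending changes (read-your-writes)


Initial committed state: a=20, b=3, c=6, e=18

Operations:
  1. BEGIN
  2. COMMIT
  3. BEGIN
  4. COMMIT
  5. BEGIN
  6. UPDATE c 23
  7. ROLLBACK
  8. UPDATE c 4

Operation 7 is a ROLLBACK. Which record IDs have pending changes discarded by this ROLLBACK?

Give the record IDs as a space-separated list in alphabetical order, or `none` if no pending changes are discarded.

Initial committed: {a=20, b=3, c=6, e=18}
Op 1: BEGIN: in_txn=True, pending={}
Op 2: COMMIT: merged [] into committed; committed now {a=20, b=3, c=6, e=18}
Op 3: BEGIN: in_txn=True, pending={}
Op 4: COMMIT: merged [] into committed; committed now {a=20, b=3, c=6, e=18}
Op 5: BEGIN: in_txn=True, pending={}
Op 6: UPDATE c=23 (pending; pending now {c=23})
Op 7: ROLLBACK: discarded pending ['c']; in_txn=False
Op 8: UPDATE c=4 (auto-commit; committed c=4)
ROLLBACK at op 7 discards: ['c']

Answer: c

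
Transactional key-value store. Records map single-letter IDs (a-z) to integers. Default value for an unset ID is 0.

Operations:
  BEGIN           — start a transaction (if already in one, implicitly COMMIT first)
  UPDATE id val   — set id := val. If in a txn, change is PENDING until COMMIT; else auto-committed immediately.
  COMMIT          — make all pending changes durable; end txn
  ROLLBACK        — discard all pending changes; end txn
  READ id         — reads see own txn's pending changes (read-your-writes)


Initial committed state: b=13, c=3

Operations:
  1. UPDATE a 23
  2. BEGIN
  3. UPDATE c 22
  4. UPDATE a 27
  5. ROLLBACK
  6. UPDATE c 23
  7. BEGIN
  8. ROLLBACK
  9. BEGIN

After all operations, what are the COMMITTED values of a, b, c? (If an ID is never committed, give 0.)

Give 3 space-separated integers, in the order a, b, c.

Answer: 23 13 23

Derivation:
Initial committed: {b=13, c=3}
Op 1: UPDATE a=23 (auto-commit; committed a=23)
Op 2: BEGIN: in_txn=True, pending={}
Op 3: UPDATE c=22 (pending; pending now {c=22})
Op 4: UPDATE a=27 (pending; pending now {a=27, c=22})
Op 5: ROLLBACK: discarded pending ['a', 'c']; in_txn=False
Op 6: UPDATE c=23 (auto-commit; committed c=23)
Op 7: BEGIN: in_txn=True, pending={}
Op 8: ROLLBACK: discarded pending []; in_txn=False
Op 9: BEGIN: in_txn=True, pending={}
Final committed: {a=23, b=13, c=23}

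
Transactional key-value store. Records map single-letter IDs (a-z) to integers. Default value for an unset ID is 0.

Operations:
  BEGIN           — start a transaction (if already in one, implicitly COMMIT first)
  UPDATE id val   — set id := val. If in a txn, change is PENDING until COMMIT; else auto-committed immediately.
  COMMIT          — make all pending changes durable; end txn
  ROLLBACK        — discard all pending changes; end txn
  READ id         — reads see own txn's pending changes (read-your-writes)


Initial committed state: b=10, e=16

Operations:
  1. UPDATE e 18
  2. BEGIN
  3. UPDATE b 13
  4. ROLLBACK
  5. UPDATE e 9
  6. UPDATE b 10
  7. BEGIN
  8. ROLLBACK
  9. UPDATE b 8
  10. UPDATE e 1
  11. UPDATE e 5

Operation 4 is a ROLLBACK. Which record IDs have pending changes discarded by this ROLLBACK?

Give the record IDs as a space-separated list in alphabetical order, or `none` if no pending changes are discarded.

Answer: b

Derivation:
Initial committed: {b=10, e=16}
Op 1: UPDATE e=18 (auto-commit; committed e=18)
Op 2: BEGIN: in_txn=True, pending={}
Op 3: UPDATE b=13 (pending; pending now {b=13})
Op 4: ROLLBACK: discarded pending ['b']; in_txn=False
Op 5: UPDATE e=9 (auto-commit; committed e=9)
Op 6: UPDATE b=10 (auto-commit; committed b=10)
Op 7: BEGIN: in_txn=True, pending={}
Op 8: ROLLBACK: discarded pending []; in_txn=False
Op 9: UPDATE b=8 (auto-commit; committed b=8)
Op 10: UPDATE e=1 (auto-commit; committed e=1)
Op 11: UPDATE e=5 (auto-commit; committed e=5)
ROLLBACK at op 4 discards: ['b']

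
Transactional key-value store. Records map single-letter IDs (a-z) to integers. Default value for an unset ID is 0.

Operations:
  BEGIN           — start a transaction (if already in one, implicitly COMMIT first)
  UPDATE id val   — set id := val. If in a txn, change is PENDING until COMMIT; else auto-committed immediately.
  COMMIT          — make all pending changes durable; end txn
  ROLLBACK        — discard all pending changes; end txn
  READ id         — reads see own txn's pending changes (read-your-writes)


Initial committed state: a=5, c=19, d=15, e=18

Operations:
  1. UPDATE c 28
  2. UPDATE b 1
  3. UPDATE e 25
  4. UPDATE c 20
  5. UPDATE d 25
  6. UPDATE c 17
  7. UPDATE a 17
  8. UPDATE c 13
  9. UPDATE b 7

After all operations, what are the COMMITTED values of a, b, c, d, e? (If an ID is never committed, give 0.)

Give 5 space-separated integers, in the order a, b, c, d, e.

Initial committed: {a=5, c=19, d=15, e=18}
Op 1: UPDATE c=28 (auto-commit; committed c=28)
Op 2: UPDATE b=1 (auto-commit; committed b=1)
Op 3: UPDATE e=25 (auto-commit; committed e=25)
Op 4: UPDATE c=20 (auto-commit; committed c=20)
Op 5: UPDATE d=25 (auto-commit; committed d=25)
Op 6: UPDATE c=17 (auto-commit; committed c=17)
Op 7: UPDATE a=17 (auto-commit; committed a=17)
Op 8: UPDATE c=13 (auto-commit; committed c=13)
Op 9: UPDATE b=7 (auto-commit; committed b=7)
Final committed: {a=17, b=7, c=13, d=25, e=25}

Answer: 17 7 13 25 25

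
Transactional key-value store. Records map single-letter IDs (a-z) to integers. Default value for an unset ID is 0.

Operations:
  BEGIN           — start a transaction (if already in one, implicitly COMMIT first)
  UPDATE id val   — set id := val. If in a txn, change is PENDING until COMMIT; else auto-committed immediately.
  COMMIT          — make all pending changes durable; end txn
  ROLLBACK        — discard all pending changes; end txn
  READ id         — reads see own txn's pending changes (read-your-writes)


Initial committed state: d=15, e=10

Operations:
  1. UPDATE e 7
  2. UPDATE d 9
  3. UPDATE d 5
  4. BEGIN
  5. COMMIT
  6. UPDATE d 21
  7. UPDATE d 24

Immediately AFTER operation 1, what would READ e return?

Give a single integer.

Answer: 7

Derivation:
Initial committed: {d=15, e=10}
Op 1: UPDATE e=7 (auto-commit; committed e=7)
After op 1: visible(e) = 7 (pending={}, committed={d=15, e=7})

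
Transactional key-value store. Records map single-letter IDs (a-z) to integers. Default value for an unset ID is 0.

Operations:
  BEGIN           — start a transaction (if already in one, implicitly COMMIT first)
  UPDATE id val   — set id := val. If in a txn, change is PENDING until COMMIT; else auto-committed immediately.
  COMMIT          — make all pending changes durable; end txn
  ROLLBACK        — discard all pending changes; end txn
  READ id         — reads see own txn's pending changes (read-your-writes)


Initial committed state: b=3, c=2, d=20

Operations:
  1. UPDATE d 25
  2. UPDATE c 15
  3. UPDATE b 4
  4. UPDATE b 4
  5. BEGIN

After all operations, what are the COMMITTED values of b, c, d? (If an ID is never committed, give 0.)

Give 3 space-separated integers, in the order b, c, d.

Answer: 4 15 25

Derivation:
Initial committed: {b=3, c=2, d=20}
Op 1: UPDATE d=25 (auto-commit; committed d=25)
Op 2: UPDATE c=15 (auto-commit; committed c=15)
Op 3: UPDATE b=4 (auto-commit; committed b=4)
Op 4: UPDATE b=4 (auto-commit; committed b=4)
Op 5: BEGIN: in_txn=True, pending={}
Final committed: {b=4, c=15, d=25}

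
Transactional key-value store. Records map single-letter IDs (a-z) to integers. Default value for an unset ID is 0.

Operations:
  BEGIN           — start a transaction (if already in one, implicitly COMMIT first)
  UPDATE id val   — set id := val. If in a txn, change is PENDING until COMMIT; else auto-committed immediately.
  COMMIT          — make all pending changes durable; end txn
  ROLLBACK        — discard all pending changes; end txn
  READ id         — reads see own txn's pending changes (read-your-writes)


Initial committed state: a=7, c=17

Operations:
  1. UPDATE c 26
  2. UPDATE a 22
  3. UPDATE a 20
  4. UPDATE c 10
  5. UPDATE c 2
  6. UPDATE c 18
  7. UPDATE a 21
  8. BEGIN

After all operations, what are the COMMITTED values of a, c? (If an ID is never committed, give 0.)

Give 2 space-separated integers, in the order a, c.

Answer: 21 18

Derivation:
Initial committed: {a=7, c=17}
Op 1: UPDATE c=26 (auto-commit; committed c=26)
Op 2: UPDATE a=22 (auto-commit; committed a=22)
Op 3: UPDATE a=20 (auto-commit; committed a=20)
Op 4: UPDATE c=10 (auto-commit; committed c=10)
Op 5: UPDATE c=2 (auto-commit; committed c=2)
Op 6: UPDATE c=18 (auto-commit; committed c=18)
Op 7: UPDATE a=21 (auto-commit; committed a=21)
Op 8: BEGIN: in_txn=True, pending={}
Final committed: {a=21, c=18}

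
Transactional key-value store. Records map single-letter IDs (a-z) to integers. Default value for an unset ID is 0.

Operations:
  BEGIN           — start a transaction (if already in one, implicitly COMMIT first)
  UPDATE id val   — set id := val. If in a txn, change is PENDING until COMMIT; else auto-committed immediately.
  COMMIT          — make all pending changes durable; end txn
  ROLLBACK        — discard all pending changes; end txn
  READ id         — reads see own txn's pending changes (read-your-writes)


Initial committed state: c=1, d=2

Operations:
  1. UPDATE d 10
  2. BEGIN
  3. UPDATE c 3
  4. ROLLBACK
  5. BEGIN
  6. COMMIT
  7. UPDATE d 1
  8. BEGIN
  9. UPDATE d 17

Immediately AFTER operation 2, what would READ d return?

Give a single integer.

Answer: 10

Derivation:
Initial committed: {c=1, d=2}
Op 1: UPDATE d=10 (auto-commit; committed d=10)
Op 2: BEGIN: in_txn=True, pending={}
After op 2: visible(d) = 10 (pending={}, committed={c=1, d=10})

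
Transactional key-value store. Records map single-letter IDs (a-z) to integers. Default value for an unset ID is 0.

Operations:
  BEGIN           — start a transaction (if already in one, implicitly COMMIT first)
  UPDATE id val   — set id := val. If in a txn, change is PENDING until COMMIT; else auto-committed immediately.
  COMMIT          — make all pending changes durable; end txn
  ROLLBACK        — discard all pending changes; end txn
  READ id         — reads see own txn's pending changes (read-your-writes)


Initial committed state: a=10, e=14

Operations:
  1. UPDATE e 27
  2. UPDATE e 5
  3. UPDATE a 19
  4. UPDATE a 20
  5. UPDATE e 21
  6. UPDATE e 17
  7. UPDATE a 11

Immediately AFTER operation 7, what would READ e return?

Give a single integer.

Answer: 17

Derivation:
Initial committed: {a=10, e=14}
Op 1: UPDATE e=27 (auto-commit; committed e=27)
Op 2: UPDATE e=5 (auto-commit; committed e=5)
Op 3: UPDATE a=19 (auto-commit; committed a=19)
Op 4: UPDATE a=20 (auto-commit; committed a=20)
Op 5: UPDATE e=21 (auto-commit; committed e=21)
Op 6: UPDATE e=17 (auto-commit; committed e=17)
Op 7: UPDATE a=11 (auto-commit; committed a=11)
After op 7: visible(e) = 17 (pending={}, committed={a=11, e=17})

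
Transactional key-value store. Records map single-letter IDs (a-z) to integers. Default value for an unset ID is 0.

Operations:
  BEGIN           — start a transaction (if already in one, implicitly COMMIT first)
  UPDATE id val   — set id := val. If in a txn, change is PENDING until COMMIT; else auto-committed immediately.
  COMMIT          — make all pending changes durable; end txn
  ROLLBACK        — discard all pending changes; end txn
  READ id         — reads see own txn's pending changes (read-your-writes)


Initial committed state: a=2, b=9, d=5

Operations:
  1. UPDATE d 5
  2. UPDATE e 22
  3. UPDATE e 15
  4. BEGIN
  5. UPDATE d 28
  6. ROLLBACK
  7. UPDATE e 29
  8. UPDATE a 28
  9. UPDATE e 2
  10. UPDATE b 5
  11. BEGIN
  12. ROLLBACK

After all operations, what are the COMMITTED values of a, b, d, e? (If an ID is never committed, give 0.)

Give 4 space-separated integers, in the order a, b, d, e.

Answer: 28 5 5 2

Derivation:
Initial committed: {a=2, b=9, d=5}
Op 1: UPDATE d=5 (auto-commit; committed d=5)
Op 2: UPDATE e=22 (auto-commit; committed e=22)
Op 3: UPDATE e=15 (auto-commit; committed e=15)
Op 4: BEGIN: in_txn=True, pending={}
Op 5: UPDATE d=28 (pending; pending now {d=28})
Op 6: ROLLBACK: discarded pending ['d']; in_txn=False
Op 7: UPDATE e=29 (auto-commit; committed e=29)
Op 8: UPDATE a=28 (auto-commit; committed a=28)
Op 9: UPDATE e=2 (auto-commit; committed e=2)
Op 10: UPDATE b=5 (auto-commit; committed b=5)
Op 11: BEGIN: in_txn=True, pending={}
Op 12: ROLLBACK: discarded pending []; in_txn=False
Final committed: {a=28, b=5, d=5, e=2}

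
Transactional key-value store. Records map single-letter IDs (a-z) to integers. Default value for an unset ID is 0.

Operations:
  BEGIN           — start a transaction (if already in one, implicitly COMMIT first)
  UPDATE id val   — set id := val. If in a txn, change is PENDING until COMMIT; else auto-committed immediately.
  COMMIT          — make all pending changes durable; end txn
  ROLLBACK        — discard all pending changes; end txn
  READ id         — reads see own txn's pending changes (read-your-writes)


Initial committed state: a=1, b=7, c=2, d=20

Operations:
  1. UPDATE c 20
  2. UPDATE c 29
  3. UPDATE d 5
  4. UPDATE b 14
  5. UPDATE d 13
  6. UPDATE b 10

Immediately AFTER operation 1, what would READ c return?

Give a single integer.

Answer: 20

Derivation:
Initial committed: {a=1, b=7, c=2, d=20}
Op 1: UPDATE c=20 (auto-commit; committed c=20)
After op 1: visible(c) = 20 (pending={}, committed={a=1, b=7, c=20, d=20})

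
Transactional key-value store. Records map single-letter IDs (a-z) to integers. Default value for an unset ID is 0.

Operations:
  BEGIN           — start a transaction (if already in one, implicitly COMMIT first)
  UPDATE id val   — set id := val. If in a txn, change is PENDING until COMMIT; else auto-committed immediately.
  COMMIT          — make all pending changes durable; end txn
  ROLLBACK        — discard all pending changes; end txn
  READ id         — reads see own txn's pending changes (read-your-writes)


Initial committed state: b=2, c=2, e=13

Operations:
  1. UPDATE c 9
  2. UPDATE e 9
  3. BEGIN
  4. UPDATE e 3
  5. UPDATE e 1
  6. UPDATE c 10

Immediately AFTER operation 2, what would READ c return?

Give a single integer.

Answer: 9

Derivation:
Initial committed: {b=2, c=2, e=13}
Op 1: UPDATE c=9 (auto-commit; committed c=9)
Op 2: UPDATE e=9 (auto-commit; committed e=9)
After op 2: visible(c) = 9 (pending={}, committed={b=2, c=9, e=9})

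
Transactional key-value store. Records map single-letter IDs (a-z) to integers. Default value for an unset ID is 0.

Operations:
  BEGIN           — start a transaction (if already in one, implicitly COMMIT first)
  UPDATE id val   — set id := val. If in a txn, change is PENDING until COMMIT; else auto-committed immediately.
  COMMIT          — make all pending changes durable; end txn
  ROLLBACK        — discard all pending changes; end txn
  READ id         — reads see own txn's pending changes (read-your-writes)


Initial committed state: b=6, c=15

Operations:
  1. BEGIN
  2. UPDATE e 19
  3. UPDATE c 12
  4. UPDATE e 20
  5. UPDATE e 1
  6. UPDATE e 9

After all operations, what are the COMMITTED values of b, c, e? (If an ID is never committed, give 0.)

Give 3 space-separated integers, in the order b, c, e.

Initial committed: {b=6, c=15}
Op 1: BEGIN: in_txn=True, pending={}
Op 2: UPDATE e=19 (pending; pending now {e=19})
Op 3: UPDATE c=12 (pending; pending now {c=12, e=19})
Op 4: UPDATE e=20 (pending; pending now {c=12, e=20})
Op 5: UPDATE e=1 (pending; pending now {c=12, e=1})
Op 6: UPDATE e=9 (pending; pending now {c=12, e=9})
Final committed: {b=6, c=15}

Answer: 6 15 0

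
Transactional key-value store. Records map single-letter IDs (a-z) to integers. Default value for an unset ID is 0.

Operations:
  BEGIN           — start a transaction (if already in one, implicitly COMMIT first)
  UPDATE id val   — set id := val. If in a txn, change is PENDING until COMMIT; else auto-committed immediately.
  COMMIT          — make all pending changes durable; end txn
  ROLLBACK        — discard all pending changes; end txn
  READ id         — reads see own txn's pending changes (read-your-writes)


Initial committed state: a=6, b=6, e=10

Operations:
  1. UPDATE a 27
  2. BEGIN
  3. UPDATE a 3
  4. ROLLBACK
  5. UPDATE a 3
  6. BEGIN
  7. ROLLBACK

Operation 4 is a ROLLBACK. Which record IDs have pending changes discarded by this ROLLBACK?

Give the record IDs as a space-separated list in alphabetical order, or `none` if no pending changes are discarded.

Initial committed: {a=6, b=6, e=10}
Op 1: UPDATE a=27 (auto-commit; committed a=27)
Op 2: BEGIN: in_txn=True, pending={}
Op 3: UPDATE a=3 (pending; pending now {a=3})
Op 4: ROLLBACK: discarded pending ['a']; in_txn=False
Op 5: UPDATE a=3 (auto-commit; committed a=3)
Op 6: BEGIN: in_txn=True, pending={}
Op 7: ROLLBACK: discarded pending []; in_txn=False
ROLLBACK at op 4 discards: ['a']

Answer: a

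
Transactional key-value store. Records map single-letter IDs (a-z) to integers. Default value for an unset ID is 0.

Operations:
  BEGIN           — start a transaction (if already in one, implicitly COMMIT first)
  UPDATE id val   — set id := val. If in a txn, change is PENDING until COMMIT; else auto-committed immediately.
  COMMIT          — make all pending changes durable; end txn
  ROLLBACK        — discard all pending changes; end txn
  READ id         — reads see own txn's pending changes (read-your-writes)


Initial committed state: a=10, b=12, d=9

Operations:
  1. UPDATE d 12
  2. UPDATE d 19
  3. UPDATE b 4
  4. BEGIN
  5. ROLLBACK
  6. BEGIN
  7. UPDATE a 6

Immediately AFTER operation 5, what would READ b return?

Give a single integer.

Answer: 4

Derivation:
Initial committed: {a=10, b=12, d=9}
Op 1: UPDATE d=12 (auto-commit; committed d=12)
Op 2: UPDATE d=19 (auto-commit; committed d=19)
Op 3: UPDATE b=4 (auto-commit; committed b=4)
Op 4: BEGIN: in_txn=True, pending={}
Op 5: ROLLBACK: discarded pending []; in_txn=False
After op 5: visible(b) = 4 (pending={}, committed={a=10, b=4, d=19})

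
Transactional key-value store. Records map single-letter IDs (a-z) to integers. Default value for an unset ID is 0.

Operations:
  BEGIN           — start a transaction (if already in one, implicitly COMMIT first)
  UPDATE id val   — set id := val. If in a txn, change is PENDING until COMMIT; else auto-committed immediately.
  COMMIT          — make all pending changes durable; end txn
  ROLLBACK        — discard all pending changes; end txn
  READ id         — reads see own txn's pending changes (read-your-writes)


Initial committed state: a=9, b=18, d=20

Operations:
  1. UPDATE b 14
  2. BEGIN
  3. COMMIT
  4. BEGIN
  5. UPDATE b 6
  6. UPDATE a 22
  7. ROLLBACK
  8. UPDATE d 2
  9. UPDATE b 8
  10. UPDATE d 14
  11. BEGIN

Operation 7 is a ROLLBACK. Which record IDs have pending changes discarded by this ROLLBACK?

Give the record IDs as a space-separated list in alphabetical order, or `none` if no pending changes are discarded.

Initial committed: {a=9, b=18, d=20}
Op 1: UPDATE b=14 (auto-commit; committed b=14)
Op 2: BEGIN: in_txn=True, pending={}
Op 3: COMMIT: merged [] into committed; committed now {a=9, b=14, d=20}
Op 4: BEGIN: in_txn=True, pending={}
Op 5: UPDATE b=6 (pending; pending now {b=6})
Op 6: UPDATE a=22 (pending; pending now {a=22, b=6})
Op 7: ROLLBACK: discarded pending ['a', 'b']; in_txn=False
Op 8: UPDATE d=2 (auto-commit; committed d=2)
Op 9: UPDATE b=8 (auto-commit; committed b=8)
Op 10: UPDATE d=14 (auto-commit; committed d=14)
Op 11: BEGIN: in_txn=True, pending={}
ROLLBACK at op 7 discards: ['a', 'b']

Answer: a b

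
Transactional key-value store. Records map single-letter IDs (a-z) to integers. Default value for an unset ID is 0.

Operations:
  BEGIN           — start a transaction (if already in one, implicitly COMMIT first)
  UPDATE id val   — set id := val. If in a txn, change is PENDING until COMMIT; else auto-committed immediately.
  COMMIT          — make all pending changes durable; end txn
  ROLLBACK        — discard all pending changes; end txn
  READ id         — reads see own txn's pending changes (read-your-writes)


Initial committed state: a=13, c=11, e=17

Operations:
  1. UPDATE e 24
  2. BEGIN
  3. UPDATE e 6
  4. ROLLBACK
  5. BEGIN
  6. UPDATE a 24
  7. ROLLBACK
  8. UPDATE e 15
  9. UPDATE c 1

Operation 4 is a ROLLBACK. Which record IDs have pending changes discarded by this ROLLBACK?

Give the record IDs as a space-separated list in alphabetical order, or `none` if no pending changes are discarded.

Initial committed: {a=13, c=11, e=17}
Op 1: UPDATE e=24 (auto-commit; committed e=24)
Op 2: BEGIN: in_txn=True, pending={}
Op 3: UPDATE e=6 (pending; pending now {e=6})
Op 4: ROLLBACK: discarded pending ['e']; in_txn=False
Op 5: BEGIN: in_txn=True, pending={}
Op 6: UPDATE a=24 (pending; pending now {a=24})
Op 7: ROLLBACK: discarded pending ['a']; in_txn=False
Op 8: UPDATE e=15 (auto-commit; committed e=15)
Op 9: UPDATE c=1 (auto-commit; committed c=1)
ROLLBACK at op 4 discards: ['e']

Answer: e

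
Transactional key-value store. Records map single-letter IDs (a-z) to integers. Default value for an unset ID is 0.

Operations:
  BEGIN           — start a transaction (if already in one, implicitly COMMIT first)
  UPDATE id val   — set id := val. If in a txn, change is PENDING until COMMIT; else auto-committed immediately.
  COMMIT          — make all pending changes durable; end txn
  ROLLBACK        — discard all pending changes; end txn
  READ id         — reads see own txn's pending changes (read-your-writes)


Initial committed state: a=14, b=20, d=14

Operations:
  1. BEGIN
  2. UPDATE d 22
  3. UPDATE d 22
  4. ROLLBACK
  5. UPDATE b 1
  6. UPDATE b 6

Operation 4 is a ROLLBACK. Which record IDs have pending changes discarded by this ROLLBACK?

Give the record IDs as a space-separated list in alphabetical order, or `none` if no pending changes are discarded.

Initial committed: {a=14, b=20, d=14}
Op 1: BEGIN: in_txn=True, pending={}
Op 2: UPDATE d=22 (pending; pending now {d=22})
Op 3: UPDATE d=22 (pending; pending now {d=22})
Op 4: ROLLBACK: discarded pending ['d']; in_txn=False
Op 5: UPDATE b=1 (auto-commit; committed b=1)
Op 6: UPDATE b=6 (auto-commit; committed b=6)
ROLLBACK at op 4 discards: ['d']

Answer: d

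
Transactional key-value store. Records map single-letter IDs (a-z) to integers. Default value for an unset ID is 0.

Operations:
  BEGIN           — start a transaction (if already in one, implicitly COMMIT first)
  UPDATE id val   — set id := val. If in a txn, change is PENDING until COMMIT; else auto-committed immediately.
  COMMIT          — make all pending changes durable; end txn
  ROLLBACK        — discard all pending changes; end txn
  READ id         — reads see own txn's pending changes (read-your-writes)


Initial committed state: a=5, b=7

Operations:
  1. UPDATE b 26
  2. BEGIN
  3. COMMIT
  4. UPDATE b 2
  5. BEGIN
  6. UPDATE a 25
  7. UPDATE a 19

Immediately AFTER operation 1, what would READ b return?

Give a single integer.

Initial committed: {a=5, b=7}
Op 1: UPDATE b=26 (auto-commit; committed b=26)
After op 1: visible(b) = 26 (pending={}, committed={a=5, b=26})

Answer: 26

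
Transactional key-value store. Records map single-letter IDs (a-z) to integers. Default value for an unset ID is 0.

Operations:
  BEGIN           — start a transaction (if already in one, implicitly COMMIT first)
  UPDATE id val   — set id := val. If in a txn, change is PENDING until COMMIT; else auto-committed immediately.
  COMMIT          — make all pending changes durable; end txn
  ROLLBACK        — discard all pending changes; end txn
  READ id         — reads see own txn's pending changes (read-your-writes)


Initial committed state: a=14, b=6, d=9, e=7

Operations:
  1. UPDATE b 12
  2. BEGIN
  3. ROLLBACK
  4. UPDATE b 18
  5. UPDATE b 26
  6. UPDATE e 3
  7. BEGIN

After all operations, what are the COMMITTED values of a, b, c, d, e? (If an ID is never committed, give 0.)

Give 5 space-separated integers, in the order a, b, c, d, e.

Initial committed: {a=14, b=6, d=9, e=7}
Op 1: UPDATE b=12 (auto-commit; committed b=12)
Op 2: BEGIN: in_txn=True, pending={}
Op 3: ROLLBACK: discarded pending []; in_txn=False
Op 4: UPDATE b=18 (auto-commit; committed b=18)
Op 5: UPDATE b=26 (auto-commit; committed b=26)
Op 6: UPDATE e=3 (auto-commit; committed e=3)
Op 7: BEGIN: in_txn=True, pending={}
Final committed: {a=14, b=26, d=9, e=3}

Answer: 14 26 0 9 3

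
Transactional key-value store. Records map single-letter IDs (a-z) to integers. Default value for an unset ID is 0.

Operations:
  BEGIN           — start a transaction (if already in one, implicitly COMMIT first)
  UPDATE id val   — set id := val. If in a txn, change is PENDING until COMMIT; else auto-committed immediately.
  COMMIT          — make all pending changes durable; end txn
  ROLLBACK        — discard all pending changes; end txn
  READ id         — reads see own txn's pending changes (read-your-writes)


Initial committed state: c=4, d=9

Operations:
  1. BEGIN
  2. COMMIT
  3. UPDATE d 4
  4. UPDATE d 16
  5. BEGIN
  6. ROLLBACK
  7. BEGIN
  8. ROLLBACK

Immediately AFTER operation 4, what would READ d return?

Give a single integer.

Initial committed: {c=4, d=9}
Op 1: BEGIN: in_txn=True, pending={}
Op 2: COMMIT: merged [] into committed; committed now {c=4, d=9}
Op 3: UPDATE d=4 (auto-commit; committed d=4)
Op 4: UPDATE d=16 (auto-commit; committed d=16)
After op 4: visible(d) = 16 (pending={}, committed={c=4, d=16})

Answer: 16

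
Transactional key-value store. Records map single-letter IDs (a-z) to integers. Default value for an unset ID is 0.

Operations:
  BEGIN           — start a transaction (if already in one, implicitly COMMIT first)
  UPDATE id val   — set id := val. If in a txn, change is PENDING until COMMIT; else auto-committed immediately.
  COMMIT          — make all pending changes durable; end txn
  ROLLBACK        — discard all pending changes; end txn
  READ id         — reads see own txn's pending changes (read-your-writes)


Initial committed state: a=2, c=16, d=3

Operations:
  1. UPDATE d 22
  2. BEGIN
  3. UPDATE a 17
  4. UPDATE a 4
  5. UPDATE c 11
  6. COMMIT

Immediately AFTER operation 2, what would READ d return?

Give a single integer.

Answer: 22

Derivation:
Initial committed: {a=2, c=16, d=3}
Op 1: UPDATE d=22 (auto-commit; committed d=22)
Op 2: BEGIN: in_txn=True, pending={}
After op 2: visible(d) = 22 (pending={}, committed={a=2, c=16, d=22})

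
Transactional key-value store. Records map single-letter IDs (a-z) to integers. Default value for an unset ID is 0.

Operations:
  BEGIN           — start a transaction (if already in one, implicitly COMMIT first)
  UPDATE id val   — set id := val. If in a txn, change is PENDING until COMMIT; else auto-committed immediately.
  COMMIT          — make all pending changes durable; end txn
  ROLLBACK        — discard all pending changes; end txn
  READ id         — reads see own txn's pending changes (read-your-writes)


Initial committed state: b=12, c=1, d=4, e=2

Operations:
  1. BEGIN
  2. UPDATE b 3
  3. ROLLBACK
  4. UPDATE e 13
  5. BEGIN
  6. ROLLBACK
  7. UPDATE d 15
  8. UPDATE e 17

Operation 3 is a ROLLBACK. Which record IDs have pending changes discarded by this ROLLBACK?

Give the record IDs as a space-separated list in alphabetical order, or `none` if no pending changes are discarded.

Initial committed: {b=12, c=1, d=4, e=2}
Op 1: BEGIN: in_txn=True, pending={}
Op 2: UPDATE b=3 (pending; pending now {b=3})
Op 3: ROLLBACK: discarded pending ['b']; in_txn=False
Op 4: UPDATE e=13 (auto-commit; committed e=13)
Op 5: BEGIN: in_txn=True, pending={}
Op 6: ROLLBACK: discarded pending []; in_txn=False
Op 7: UPDATE d=15 (auto-commit; committed d=15)
Op 8: UPDATE e=17 (auto-commit; committed e=17)
ROLLBACK at op 3 discards: ['b']

Answer: b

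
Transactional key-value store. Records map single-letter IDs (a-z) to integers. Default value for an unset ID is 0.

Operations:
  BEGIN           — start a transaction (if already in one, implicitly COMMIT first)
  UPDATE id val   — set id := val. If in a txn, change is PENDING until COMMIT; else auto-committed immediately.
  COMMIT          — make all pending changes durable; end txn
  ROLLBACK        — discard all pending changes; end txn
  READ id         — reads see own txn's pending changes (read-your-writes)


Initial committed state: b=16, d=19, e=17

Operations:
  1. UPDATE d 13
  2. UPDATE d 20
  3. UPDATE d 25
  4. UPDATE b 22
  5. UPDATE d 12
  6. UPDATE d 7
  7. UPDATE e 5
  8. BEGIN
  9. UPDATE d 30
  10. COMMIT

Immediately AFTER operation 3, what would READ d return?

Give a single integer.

Initial committed: {b=16, d=19, e=17}
Op 1: UPDATE d=13 (auto-commit; committed d=13)
Op 2: UPDATE d=20 (auto-commit; committed d=20)
Op 3: UPDATE d=25 (auto-commit; committed d=25)
After op 3: visible(d) = 25 (pending={}, committed={b=16, d=25, e=17})

Answer: 25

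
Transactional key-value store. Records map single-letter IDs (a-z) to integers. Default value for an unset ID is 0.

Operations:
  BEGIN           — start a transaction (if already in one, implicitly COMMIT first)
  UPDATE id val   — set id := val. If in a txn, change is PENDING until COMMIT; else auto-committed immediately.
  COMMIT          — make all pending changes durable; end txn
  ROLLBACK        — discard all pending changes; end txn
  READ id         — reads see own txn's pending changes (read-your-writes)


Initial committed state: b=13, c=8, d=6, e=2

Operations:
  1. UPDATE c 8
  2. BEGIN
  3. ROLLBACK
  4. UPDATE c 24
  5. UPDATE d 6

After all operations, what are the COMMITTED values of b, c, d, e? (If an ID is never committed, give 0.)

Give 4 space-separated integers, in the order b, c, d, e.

Initial committed: {b=13, c=8, d=6, e=2}
Op 1: UPDATE c=8 (auto-commit; committed c=8)
Op 2: BEGIN: in_txn=True, pending={}
Op 3: ROLLBACK: discarded pending []; in_txn=False
Op 4: UPDATE c=24 (auto-commit; committed c=24)
Op 5: UPDATE d=6 (auto-commit; committed d=6)
Final committed: {b=13, c=24, d=6, e=2}

Answer: 13 24 6 2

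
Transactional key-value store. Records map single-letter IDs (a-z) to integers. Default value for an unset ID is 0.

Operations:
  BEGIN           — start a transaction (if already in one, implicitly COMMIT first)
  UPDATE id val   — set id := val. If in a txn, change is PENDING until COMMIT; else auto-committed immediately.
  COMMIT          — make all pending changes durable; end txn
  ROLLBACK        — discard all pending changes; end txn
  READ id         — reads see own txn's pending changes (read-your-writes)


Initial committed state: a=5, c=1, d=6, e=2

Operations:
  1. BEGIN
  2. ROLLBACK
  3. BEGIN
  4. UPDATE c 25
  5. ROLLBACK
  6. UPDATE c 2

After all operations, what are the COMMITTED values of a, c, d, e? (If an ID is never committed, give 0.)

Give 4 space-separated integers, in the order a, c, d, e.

Answer: 5 2 6 2

Derivation:
Initial committed: {a=5, c=1, d=6, e=2}
Op 1: BEGIN: in_txn=True, pending={}
Op 2: ROLLBACK: discarded pending []; in_txn=False
Op 3: BEGIN: in_txn=True, pending={}
Op 4: UPDATE c=25 (pending; pending now {c=25})
Op 5: ROLLBACK: discarded pending ['c']; in_txn=False
Op 6: UPDATE c=2 (auto-commit; committed c=2)
Final committed: {a=5, c=2, d=6, e=2}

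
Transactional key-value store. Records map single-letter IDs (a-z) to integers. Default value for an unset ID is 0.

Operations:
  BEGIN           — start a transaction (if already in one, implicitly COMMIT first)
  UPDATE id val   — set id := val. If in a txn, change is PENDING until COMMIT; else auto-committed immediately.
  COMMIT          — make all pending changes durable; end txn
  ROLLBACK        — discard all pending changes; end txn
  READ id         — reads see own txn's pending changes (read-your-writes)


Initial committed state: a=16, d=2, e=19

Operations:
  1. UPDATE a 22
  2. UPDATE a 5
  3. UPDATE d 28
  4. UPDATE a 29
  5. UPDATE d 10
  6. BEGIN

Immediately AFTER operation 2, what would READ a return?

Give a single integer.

Initial committed: {a=16, d=2, e=19}
Op 1: UPDATE a=22 (auto-commit; committed a=22)
Op 2: UPDATE a=5 (auto-commit; committed a=5)
After op 2: visible(a) = 5 (pending={}, committed={a=5, d=2, e=19})

Answer: 5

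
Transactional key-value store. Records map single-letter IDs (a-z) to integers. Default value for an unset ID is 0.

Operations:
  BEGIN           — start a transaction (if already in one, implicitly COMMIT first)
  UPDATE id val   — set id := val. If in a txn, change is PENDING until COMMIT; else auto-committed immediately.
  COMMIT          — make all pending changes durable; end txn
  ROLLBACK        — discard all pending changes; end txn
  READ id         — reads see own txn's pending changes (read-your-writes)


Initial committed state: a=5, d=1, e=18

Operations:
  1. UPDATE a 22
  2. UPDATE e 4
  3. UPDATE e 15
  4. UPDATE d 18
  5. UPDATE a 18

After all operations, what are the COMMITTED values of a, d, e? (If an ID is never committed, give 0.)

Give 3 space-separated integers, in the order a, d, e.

Initial committed: {a=5, d=1, e=18}
Op 1: UPDATE a=22 (auto-commit; committed a=22)
Op 2: UPDATE e=4 (auto-commit; committed e=4)
Op 3: UPDATE e=15 (auto-commit; committed e=15)
Op 4: UPDATE d=18 (auto-commit; committed d=18)
Op 5: UPDATE a=18 (auto-commit; committed a=18)
Final committed: {a=18, d=18, e=15}

Answer: 18 18 15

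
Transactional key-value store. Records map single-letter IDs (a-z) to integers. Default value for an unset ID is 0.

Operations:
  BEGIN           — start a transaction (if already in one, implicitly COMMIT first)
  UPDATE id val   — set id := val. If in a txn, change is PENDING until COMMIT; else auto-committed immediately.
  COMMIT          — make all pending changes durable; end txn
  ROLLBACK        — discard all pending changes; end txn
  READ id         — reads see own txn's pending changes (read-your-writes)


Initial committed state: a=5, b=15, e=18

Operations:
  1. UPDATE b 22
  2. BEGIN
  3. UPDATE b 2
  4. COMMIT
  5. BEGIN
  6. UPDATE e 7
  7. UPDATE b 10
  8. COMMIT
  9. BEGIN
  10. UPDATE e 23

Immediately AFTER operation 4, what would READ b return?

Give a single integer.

Initial committed: {a=5, b=15, e=18}
Op 1: UPDATE b=22 (auto-commit; committed b=22)
Op 2: BEGIN: in_txn=True, pending={}
Op 3: UPDATE b=2 (pending; pending now {b=2})
Op 4: COMMIT: merged ['b'] into committed; committed now {a=5, b=2, e=18}
After op 4: visible(b) = 2 (pending={}, committed={a=5, b=2, e=18})

Answer: 2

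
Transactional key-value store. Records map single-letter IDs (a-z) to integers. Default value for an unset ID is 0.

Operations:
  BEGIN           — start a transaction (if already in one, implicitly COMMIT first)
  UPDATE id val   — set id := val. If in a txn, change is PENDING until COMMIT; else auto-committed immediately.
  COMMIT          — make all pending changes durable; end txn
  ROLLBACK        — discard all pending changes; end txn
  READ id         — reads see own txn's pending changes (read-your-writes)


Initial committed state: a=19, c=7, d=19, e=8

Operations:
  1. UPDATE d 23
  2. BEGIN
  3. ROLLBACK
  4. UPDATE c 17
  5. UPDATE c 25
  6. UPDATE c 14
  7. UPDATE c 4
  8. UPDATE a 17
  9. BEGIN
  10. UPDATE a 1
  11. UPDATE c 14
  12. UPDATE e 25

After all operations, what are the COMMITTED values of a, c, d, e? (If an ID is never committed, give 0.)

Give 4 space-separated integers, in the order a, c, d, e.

Initial committed: {a=19, c=7, d=19, e=8}
Op 1: UPDATE d=23 (auto-commit; committed d=23)
Op 2: BEGIN: in_txn=True, pending={}
Op 3: ROLLBACK: discarded pending []; in_txn=False
Op 4: UPDATE c=17 (auto-commit; committed c=17)
Op 5: UPDATE c=25 (auto-commit; committed c=25)
Op 6: UPDATE c=14 (auto-commit; committed c=14)
Op 7: UPDATE c=4 (auto-commit; committed c=4)
Op 8: UPDATE a=17 (auto-commit; committed a=17)
Op 9: BEGIN: in_txn=True, pending={}
Op 10: UPDATE a=1 (pending; pending now {a=1})
Op 11: UPDATE c=14 (pending; pending now {a=1, c=14})
Op 12: UPDATE e=25 (pending; pending now {a=1, c=14, e=25})
Final committed: {a=17, c=4, d=23, e=8}

Answer: 17 4 23 8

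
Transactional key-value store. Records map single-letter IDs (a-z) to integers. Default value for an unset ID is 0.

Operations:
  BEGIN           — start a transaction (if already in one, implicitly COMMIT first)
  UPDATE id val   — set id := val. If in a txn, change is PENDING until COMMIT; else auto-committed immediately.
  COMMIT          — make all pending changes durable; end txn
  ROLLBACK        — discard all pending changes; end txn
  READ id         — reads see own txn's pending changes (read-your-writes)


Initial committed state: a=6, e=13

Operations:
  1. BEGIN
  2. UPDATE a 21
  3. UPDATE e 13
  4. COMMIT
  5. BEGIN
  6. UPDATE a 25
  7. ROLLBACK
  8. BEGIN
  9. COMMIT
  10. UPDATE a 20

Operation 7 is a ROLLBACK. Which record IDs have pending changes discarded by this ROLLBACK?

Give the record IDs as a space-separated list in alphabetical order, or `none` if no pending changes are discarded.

Answer: a

Derivation:
Initial committed: {a=6, e=13}
Op 1: BEGIN: in_txn=True, pending={}
Op 2: UPDATE a=21 (pending; pending now {a=21})
Op 3: UPDATE e=13 (pending; pending now {a=21, e=13})
Op 4: COMMIT: merged ['a', 'e'] into committed; committed now {a=21, e=13}
Op 5: BEGIN: in_txn=True, pending={}
Op 6: UPDATE a=25 (pending; pending now {a=25})
Op 7: ROLLBACK: discarded pending ['a']; in_txn=False
Op 8: BEGIN: in_txn=True, pending={}
Op 9: COMMIT: merged [] into committed; committed now {a=21, e=13}
Op 10: UPDATE a=20 (auto-commit; committed a=20)
ROLLBACK at op 7 discards: ['a']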